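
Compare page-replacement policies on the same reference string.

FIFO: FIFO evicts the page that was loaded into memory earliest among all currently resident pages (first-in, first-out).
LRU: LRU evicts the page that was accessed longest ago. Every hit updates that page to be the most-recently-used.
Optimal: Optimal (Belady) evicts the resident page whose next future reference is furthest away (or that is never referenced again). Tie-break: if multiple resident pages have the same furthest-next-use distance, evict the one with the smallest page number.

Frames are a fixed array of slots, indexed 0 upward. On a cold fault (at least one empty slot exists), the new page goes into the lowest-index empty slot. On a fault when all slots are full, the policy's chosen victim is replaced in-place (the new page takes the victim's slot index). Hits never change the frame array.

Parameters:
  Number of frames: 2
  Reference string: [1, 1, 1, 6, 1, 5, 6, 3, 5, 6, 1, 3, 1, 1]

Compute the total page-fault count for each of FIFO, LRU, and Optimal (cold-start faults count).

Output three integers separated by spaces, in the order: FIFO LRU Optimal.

Answer: 7 9 6

Derivation:
--- FIFO ---
  step 0: ref 1 -> FAULT, frames=[1,-] (faults so far: 1)
  step 1: ref 1 -> HIT, frames=[1,-] (faults so far: 1)
  step 2: ref 1 -> HIT, frames=[1,-] (faults so far: 1)
  step 3: ref 6 -> FAULT, frames=[1,6] (faults so far: 2)
  step 4: ref 1 -> HIT, frames=[1,6] (faults so far: 2)
  step 5: ref 5 -> FAULT, evict 1, frames=[5,6] (faults so far: 3)
  step 6: ref 6 -> HIT, frames=[5,6] (faults so far: 3)
  step 7: ref 3 -> FAULT, evict 6, frames=[5,3] (faults so far: 4)
  step 8: ref 5 -> HIT, frames=[5,3] (faults so far: 4)
  step 9: ref 6 -> FAULT, evict 5, frames=[6,3] (faults so far: 5)
  step 10: ref 1 -> FAULT, evict 3, frames=[6,1] (faults so far: 6)
  step 11: ref 3 -> FAULT, evict 6, frames=[3,1] (faults so far: 7)
  step 12: ref 1 -> HIT, frames=[3,1] (faults so far: 7)
  step 13: ref 1 -> HIT, frames=[3,1] (faults so far: 7)
  FIFO total faults: 7
--- LRU ---
  step 0: ref 1 -> FAULT, frames=[1,-] (faults so far: 1)
  step 1: ref 1 -> HIT, frames=[1,-] (faults so far: 1)
  step 2: ref 1 -> HIT, frames=[1,-] (faults so far: 1)
  step 3: ref 6 -> FAULT, frames=[1,6] (faults so far: 2)
  step 4: ref 1 -> HIT, frames=[1,6] (faults so far: 2)
  step 5: ref 5 -> FAULT, evict 6, frames=[1,5] (faults so far: 3)
  step 6: ref 6 -> FAULT, evict 1, frames=[6,5] (faults so far: 4)
  step 7: ref 3 -> FAULT, evict 5, frames=[6,3] (faults so far: 5)
  step 8: ref 5 -> FAULT, evict 6, frames=[5,3] (faults so far: 6)
  step 9: ref 6 -> FAULT, evict 3, frames=[5,6] (faults so far: 7)
  step 10: ref 1 -> FAULT, evict 5, frames=[1,6] (faults so far: 8)
  step 11: ref 3 -> FAULT, evict 6, frames=[1,3] (faults so far: 9)
  step 12: ref 1 -> HIT, frames=[1,3] (faults so far: 9)
  step 13: ref 1 -> HIT, frames=[1,3] (faults so far: 9)
  LRU total faults: 9
--- Optimal ---
  step 0: ref 1 -> FAULT, frames=[1,-] (faults so far: 1)
  step 1: ref 1 -> HIT, frames=[1,-] (faults so far: 1)
  step 2: ref 1 -> HIT, frames=[1,-] (faults so far: 1)
  step 3: ref 6 -> FAULT, frames=[1,6] (faults so far: 2)
  step 4: ref 1 -> HIT, frames=[1,6] (faults so far: 2)
  step 5: ref 5 -> FAULT, evict 1, frames=[5,6] (faults so far: 3)
  step 6: ref 6 -> HIT, frames=[5,6] (faults so far: 3)
  step 7: ref 3 -> FAULT, evict 6, frames=[5,3] (faults so far: 4)
  step 8: ref 5 -> HIT, frames=[5,3] (faults so far: 4)
  step 9: ref 6 -> FAULT, evict 5, frames=[6,3] (faults so far: 5)
  step 10: ref 1 -> FAULT, evict 6, frames=[1,3] (faults so far: 6)
  step 11: ref 3 -> HIT, frames=[1,3] (faults so far: 6)
  step 12: ref 1 -> HIT, frames=[1,3] (faults so far: 6)
  step 13: ref 1 -> HIT, frames=[1,3] (faults so far: 6)
  Optimal total faults: 6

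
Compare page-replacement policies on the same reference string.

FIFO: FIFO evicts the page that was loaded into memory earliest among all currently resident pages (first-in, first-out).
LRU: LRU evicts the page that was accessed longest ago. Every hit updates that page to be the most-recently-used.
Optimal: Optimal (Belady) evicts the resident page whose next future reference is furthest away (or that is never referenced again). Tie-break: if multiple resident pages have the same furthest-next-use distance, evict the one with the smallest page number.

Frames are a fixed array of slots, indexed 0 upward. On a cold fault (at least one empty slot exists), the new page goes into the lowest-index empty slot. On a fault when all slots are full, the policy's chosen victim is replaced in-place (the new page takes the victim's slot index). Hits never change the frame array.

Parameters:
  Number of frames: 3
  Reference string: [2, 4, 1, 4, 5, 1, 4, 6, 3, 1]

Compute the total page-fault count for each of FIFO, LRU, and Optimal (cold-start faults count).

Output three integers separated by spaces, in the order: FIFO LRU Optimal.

--- FIFO ---
  step 0: ref 2 -> FAULT, frames=[2,-,-] (faults so far: 1)
  step 1: ref 4 -> FAULT, frames=[2,4,-] (faults so far: 2)
  step 2: ref 1 -> FAULT, frames=[2,4,1] (faults so far: 3)
  step 3: ref 4 -> HIT, frames=[2,4,1] (faults so far: 3)
  step 4: ref 5 -> FAULT, evict 2, frames=[5,4,1] (faults so far: 4)
  step 5: ref 1 -> HIT, frames=[5,4,1] (faults so far: 4)
  step 6: ref 4 -> HIT, frames=[5,4,1] (faults so far: 4)
  step 7: ref 6 -> FAULT, evict 4, frames=[5,6,1] (faults so far: 5)
  step 8: ref 3 -> FAULT, evict 1, frames=[5,6,3] (faults so far: 6)
  step 9: ref 1 -> FAULT, evict 5, frames=[1,6,3] (faults so far: 7)
  FIFO total faults: 7
--- LRU ---
  step 0: ref 2 -> FAULT, frames=[2,-,-] (faults so far: 1)
  step 1: ref 4 -> FAULT, frames=[2,4,-] (faults so far: 2)
  step 2: ref 1 -> FAULT, frames=[2,4,1] (faults so far: 3)
  step 3: ref 4 -> HIT, frames=[2,4,1] (faults so far: 3)
  step 4: ref 5 -> FAULT, evict 2, frames=[5,4,1] (faults so far: 4)
  step 5: ref 1 -> HIT, frames=[5,4,1] (faults so far: 4)
  step 6: ref 4 -> HIT, frames=[5,4,1] (faults so far: 4)
  step 7: ref 6 -> FAULT, evict 5, frames=[6,4,1] (faults so far: 5)
  step 8: ref 3 -> FAULT, evict 1, frames=[6,4,3] (faults so far: 6)
  step 9: ref 1 -> FAULT, evict 4, frames=[6,1,3] (faults so far: 7)
  LRU total faults: 7
--- Optimal ---
  step 0: ref 2 -> FAULT, frames=[2,-,-] (faults so far: 1)
  step 1: ref 4 -> FAULT, frames=[2,4,-] (faults so far: 2)
  step 2: ref 1 -> FAULT, frames=[2,4,1] (faults so far: 3)
  step 3: ref 4 -> HIT, frames=[2,4,1] (faults so far: 3)
  step 4: ref 5 -> FAULT, evict 2, frames=[5,4,1] (faults so far: 4)
  step 5: ref 1 -> HIT, frames=[5,4,1] (faults so far: 4)
  step 6: ref 4 -> HIT, frames=[5,4,1] (faults so far: 4)
  step 7: ref 6 -> FAULT, evict 4, frames=[5,6,1] (faults so far: 5)
  step 8: ref 3 -> FAULT, evict 5, frames=[3,6,1] (faults so far: 6)
  step 9: ref 1 -> HIT, frames=[3,6,1] (faults so far: 6)
  Optimal total faults: 6

Answer: 7 7 6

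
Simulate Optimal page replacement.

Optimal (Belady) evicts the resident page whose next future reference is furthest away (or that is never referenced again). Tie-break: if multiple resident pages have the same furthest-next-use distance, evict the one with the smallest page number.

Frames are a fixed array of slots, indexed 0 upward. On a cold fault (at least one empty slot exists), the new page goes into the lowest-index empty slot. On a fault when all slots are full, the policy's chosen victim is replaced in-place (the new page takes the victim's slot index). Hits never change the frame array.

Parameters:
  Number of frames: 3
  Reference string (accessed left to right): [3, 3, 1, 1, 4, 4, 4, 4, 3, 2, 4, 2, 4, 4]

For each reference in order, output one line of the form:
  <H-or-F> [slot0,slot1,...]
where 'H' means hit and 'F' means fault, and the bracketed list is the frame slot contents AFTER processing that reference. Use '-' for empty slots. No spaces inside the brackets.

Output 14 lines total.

F [3,-,-]
H [3,-,-]
F [3,1,-]
H [3,1,-]
F [3,1,4]
H [3,1,4]
H [3,1,4]
H [3,1,4]
H [3,1,4]
F [3,2,4]
H [3,2,4]
H [3,2,4]
H [3,2,4]
H [3,2,4]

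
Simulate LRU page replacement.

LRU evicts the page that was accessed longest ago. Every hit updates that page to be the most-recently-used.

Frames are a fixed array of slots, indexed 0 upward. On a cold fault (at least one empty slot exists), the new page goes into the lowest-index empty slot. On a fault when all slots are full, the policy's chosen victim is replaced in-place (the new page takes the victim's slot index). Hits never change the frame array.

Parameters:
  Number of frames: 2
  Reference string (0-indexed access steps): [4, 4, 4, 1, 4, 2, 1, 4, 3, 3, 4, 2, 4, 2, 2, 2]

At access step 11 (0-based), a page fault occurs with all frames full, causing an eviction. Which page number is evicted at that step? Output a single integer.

Answer: 3

Derivation:
Step 0: ref 4 -> FAULT, frames=[4,-]
Step 1: ref 4 -> HIT, frames=[4,-]
Step 2: ref 4 -> HIT, frames=[4,-]
Step 3: ref 1 -> FAULT, frames=[4,1]
Step 4: ref 4 -> HIT, frames=[4,1]
Step 5: ref 2 -> FAULT, evict 1, frames=[4,2]
Step 6: ref 1 -> FAULT, evict 4, frames=[1,2]
Step 7: ref 4 -> FAULT, evict 2, frames=[1,4]
Step 8: ref 3 -> FAULT, evict 1, frames=[3,4]
Step 9: ref 3 -> HIT, frames=[3,4]
Step 10: ref 4 -> HIT, frames=[3,4]
Step 11: ref 2 -> FAULT, evict 3, frames=[2,4]
At step 11: evicted page 3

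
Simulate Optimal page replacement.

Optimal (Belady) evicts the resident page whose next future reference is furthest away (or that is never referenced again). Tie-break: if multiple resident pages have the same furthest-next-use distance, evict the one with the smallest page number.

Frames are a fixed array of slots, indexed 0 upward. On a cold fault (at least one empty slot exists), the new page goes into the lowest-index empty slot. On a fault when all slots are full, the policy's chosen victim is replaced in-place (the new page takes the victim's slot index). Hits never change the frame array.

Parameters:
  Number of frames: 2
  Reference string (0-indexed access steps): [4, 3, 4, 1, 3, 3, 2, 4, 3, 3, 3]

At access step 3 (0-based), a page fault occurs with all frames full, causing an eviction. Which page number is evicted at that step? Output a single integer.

Step 0: ref 4 -> FAULT, frames=[4,-]
Step 1: ref 3 -> FAULT, frames=[4,3]
Step 2: ref 4 -> HIT, frames=[4,3]
Step 3: ref 1 -> FAULT, evict 4, frames=[1,3]
At step 3: evicted page 4

Answer: 4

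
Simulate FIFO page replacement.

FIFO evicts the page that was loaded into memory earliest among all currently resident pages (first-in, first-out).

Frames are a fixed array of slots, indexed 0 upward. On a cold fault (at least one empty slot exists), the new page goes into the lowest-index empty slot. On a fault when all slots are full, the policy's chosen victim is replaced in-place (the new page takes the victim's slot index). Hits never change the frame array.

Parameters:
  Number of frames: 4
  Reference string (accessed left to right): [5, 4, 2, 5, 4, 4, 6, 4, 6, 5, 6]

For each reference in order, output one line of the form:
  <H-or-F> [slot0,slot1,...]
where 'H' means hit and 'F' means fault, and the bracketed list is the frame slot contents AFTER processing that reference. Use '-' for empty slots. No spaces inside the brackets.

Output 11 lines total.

F [5,-,-,-]
F [5,4,-,-]
F [5,4,2,-]
H [5,4,2,-]
H [5,4,2,-]
H [5,4,2,-]
F [5,4,2,6]
H [5,4,2,6]
H [5,4,2,6]
H [5,4,2,6]
H [5,4,2,6]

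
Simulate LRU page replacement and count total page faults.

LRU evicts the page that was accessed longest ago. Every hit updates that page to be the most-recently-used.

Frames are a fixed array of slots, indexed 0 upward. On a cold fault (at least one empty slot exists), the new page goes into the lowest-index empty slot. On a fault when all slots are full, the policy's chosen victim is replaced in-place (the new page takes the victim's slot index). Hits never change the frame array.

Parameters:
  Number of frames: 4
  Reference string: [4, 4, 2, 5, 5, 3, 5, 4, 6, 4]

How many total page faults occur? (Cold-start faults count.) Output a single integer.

Step 0: ref 4 → FAULT, frames=[4,-,-,-]
Step 1: ref 4 → HIT, frames=[4,-,-,-]
Step 2: ref 2 → FAULT, frames=[4,2,-,-]
Step 3: ref 5 → FAULT, frames=[4,2,5,-]
Step 4: ref 5 → HIT, frames=[4,2,5,-]
Step 5: ref 3 → FAULT, frames=[4,2,5,3]
Step 6: ref 5 → HIT, frames=[4,2,5,3]
Step 7: ref 4 → HIT, frames=[4,2,5,3]
Step 8: ref 6 → FAULT (evict 2), frames=[4,6,5,3]
Step 9: ref 4 → HIT, frames=[4,6,5,3]
Total faults: 5

Answer: 5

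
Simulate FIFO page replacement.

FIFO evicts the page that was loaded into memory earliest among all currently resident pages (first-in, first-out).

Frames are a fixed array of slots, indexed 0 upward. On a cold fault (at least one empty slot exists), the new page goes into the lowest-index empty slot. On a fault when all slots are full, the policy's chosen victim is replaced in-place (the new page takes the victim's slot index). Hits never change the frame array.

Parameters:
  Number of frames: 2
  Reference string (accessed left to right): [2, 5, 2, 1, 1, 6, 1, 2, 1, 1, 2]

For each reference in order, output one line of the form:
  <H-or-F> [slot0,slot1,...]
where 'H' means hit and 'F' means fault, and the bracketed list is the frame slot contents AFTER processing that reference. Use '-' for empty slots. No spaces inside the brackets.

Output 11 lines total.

F [2,-]
F [2,5]
H [2,5]
F [1,5]
H [1,5]
F [1,6]
H [1,6]
F [2,6]
F [2,1]
H [2,1]
H [2,1]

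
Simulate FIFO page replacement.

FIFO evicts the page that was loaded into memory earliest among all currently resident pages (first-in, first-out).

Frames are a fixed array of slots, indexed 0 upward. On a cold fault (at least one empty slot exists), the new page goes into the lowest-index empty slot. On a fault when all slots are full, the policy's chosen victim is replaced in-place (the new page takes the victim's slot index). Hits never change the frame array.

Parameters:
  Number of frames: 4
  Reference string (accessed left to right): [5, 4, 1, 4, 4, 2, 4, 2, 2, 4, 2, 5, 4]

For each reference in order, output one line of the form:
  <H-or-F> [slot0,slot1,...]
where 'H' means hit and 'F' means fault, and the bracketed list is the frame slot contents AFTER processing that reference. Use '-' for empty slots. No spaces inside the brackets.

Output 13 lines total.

F [5,-,-,-]
F [5,4,-,-]
F [5,4,1,-]
H [5,4,1,-]
H [5,4,1,-]
F [5,4,1,2]
H [5,4,1,2]
H [5,4,1,2]
H [5,4,1,2]
H [5,4,1,2]
H [5,4,1,2]
H [5,4,1,2]
H [5,4,1,2]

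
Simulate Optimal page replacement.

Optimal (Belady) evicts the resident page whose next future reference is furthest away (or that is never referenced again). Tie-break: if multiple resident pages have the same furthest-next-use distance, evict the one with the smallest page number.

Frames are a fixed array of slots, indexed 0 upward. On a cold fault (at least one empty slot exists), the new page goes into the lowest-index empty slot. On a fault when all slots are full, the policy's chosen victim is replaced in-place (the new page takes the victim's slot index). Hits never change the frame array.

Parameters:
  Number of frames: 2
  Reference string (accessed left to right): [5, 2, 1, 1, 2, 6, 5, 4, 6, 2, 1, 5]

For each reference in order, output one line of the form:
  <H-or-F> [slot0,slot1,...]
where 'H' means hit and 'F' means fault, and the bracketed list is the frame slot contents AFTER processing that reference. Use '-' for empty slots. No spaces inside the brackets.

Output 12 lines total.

F [5,-]
F [5,2]
F [1,2]
H [1,2]
H [1,2]
F [6,2]
F [6,5]
F [6,4]
H [6,4]
F [6,2]
F [6,1]
F [6,5]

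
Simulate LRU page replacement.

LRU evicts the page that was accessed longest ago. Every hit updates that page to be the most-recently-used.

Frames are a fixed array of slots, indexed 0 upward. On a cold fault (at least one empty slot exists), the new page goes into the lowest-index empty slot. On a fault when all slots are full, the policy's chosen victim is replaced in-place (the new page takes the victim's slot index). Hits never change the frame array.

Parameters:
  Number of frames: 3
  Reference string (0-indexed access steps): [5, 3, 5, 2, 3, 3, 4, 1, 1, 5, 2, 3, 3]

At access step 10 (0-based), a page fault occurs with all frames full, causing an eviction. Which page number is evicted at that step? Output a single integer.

Step 0: ref 5 -> FAULT, frames=[5,-,-]
Step 1: ref 3 -> FAULT, frames=[5,3,-]
Step 2: ref 5 -> HIT, frames=[5,3,-]
Step 3: ref 2 -> FAULT, frames=[5,3,2]
Step 4: ref 3 -> HIT, frames=[5,3,2]
Step 5: ref 3 -> HIT, frames=[5,3,2]
Step 6: ref 4 -> FAULT, evict 5, frames=[4,3,2]
Step 7: ref 1 -> FAULT, evict 2, frames=[4,3,1]
Step 8: ref 1 -> HIT, frames=[4,3,1]
Step 9: ref 5 -> FAULT, evict 3, frames=[4,5,1]
Step 10: ref 2 -> FAULT, evict 4, frames=[2,5,1]
At step 10: evicted page 4

Answer: 4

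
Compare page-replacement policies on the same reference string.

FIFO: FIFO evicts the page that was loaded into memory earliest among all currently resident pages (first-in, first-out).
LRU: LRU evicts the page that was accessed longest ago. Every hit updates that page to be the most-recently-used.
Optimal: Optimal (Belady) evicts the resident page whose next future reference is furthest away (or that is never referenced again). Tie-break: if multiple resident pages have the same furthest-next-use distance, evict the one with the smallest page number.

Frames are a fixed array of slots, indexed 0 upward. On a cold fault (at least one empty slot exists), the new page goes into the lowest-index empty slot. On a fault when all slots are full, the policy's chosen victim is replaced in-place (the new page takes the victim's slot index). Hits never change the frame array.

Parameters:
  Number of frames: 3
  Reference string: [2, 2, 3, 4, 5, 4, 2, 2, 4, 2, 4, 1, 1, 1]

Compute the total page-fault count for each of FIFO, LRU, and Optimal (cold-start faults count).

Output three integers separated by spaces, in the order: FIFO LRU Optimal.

--- FIFO ---
  step 0: ref 2 -> FAULT, frames=[2,-,-] (faults so far: 1)
  step 1: ref 2 -> HIT, frames=[2,-,-] (faults so far: 1)
  step 2: ref 3 -> FAULT, frames=[2,3,-] (faults so far: 2)
  step 3: ref 4 -> FAULT, frames=[2,3,4] (faults so far: 3)
  step 4: ref 5 -> FAULT, evict 2, frames=[5,3,4] (faults so far: 4)
  step 5: ref 4 -> HIT, frames=[5,3,4] (faults so far: 4)
  step 6: ref 2 -> FAULT, evict 3, frames=[5,2,4] (faults so far: 5)
  step 7: ref 2 -> HIT, frames=[5,2,4] (faults so far: 5)
  step 8: ref 4 -> HIT, frames=[5,2,4] (faults so far: 5)
  step 9: ref 2 -> HIT, frames=[5,2,4] (faults so far: 5)
  step 10: ref 4 -> HIT, frames=[5,2,4] (faults so far: 5)
  step 11: ref 1 -> FAULT, evict 4, frames=[5,2,1] (faults so far: 6)
  step 12: ref 1 -> HIT, frames=[5,2,1] (faults so far: 6)
  step 13: ref 1 -> HIT, frames=[5,2,1] (faults so far: 6)
  FIFO total faults: 6
--- LRU ---
  step 0: ref 2 -> FAULT, frames=[2,-,-] (faults so far: 1)
  step 1: ref 2 -> HIT, frames=[2,-,-] (faults so far: 1)
  step 2: ref 3 -> FAULT, frames=[2,3,-] (faults so far: 2)
  step 3: ref 4 -> FAULT, frames=[2,3,4] (faults so far: 3)
  step 4: ref 5 -> FAULT, evict 2, frames=[5,3,4] (faults so far: 4)
  step 5: ref 4 -> HIT, frames=[5,3,4] (faults so far: 4)
  step 6: ref 2 -> FAULT, evict 3, frames=[5,2,4] (faults so far: 5)
  step 7: ref 2 -> HIT, frames=[5,2,4] (faults so far: 5)
  step 8: ref 4 -> HIT, frames=[5,2,4] (faults so far: 5)
  step 9: ref 2 -> HIT, frames=[5,2,4] (faults so far: 5)
  step 10: ref 4 -> HIT, frames=[5,2,4] (faults so far: 5)
  step 11: ref 1 -> FAULT, evict 5, frames=[1,2,4] (faults so far: 6)
  step 12: ref 1 -> HIT, frames=[1,2,4] (faults so far: 6)
  step 13: ref 1 -> HIT, frames=[1,2,4] (faults so far: 6)
  LRU total faults: 6
--- Optimal ---
  step 0: ref 2 -> FAULT, frames=[2,-,-] (faults so far: 1)
  step 1: ref 2 -> HIT, frames=[2,-,-] (faults so far: 1)
  step 2: ref 3 -> FAULT, frames=[2,3,-] (faults so far: 2)
  step 3: ref 4 -> FAULT, frames=[2,3,4] (faults so far: 3)
  step 4: ref 5 -> FAULT, evict 3, frames=[2,5,4] (faults so far: 4)
  step 5: ref 4 -> HIT, frames=[2,5,4] (faults so far: 4)
  step 6: ref 2 -> HIT, frames=[2,5,4] (faults so far: 4)
  step 7: ref 2 -> HIT, frames=[2,5,4] (faults so far: 4)
  step 8: ref 4 -> HIT, frames=[2,5,4] (faults so far: 4)
  step 9: ref 2 -> HIT, frames=[2,5,4] (faults so far: 4)
  step 10: ref 4 -> HIT, frames=[2,5,4] (faults so far: 4)
  step 11: ref 1 -> FAULT, evict 2, frames=[1,5,4] (faults so far: 5)
  step 12: ref 1 -> HIT, frames=[1,5,4] (faults so far: 5)
  step 13: ref 1 -> HIT, frames=[1,5,4] (faults so far: 5)
  Optimal total faults: 5

Answer: 6 6 5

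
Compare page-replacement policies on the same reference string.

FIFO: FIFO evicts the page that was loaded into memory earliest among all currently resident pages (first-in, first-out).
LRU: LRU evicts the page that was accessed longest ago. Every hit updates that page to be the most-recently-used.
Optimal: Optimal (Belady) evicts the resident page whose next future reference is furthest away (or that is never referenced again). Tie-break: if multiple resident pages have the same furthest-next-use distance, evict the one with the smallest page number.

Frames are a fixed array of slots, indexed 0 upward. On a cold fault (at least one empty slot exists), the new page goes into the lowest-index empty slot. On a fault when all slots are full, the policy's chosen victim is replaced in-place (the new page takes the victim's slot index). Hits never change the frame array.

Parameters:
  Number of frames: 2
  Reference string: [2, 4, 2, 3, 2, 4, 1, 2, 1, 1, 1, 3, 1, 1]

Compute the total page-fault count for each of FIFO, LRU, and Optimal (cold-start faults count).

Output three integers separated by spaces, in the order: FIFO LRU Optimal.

Answer: 9 7 6

Derivation:
--- FIFO ---
  step 0: ref 2 -> FAULT, frames=[2,-] (faults so far: 1)
  step 1: ref 4 -> FAULT, frames=[2,4] (faults so far: 2)
  step 2: ref 2 -> HIT, frames=[2,4] (faults so far: 2)
  step 3: ref 3 -> FAULT, evict 2, frames=[3,4] (faults so far: 3)
  step 4: ref 2 -> FAULT, evict 4, frames=[3,2] (faults so far: 4)
  step 5: ref 4 -> FAULT, evict 3, frames=[4,2] (faults so far: 5)
  step 6: ref 1 -> FAULT, evict 2, frames=[4,1] (faults so far: 6)
  step 7: ref 2 -> FAULT, evict 4, frames=[2,1] (faults so far: 7)
  step 8: ref 1 -> HIT, frames=[2,1] (faults so far: 7)
  step 9: ref 1 -> HIT, frames=[2,1] (faults so far: 7)
  step 10: ref 1 -> HIT, frames=[2,1] (faults so far: 7)
  step 11: ref 3 -> FAULT, evict 1, frames=[2,3] (faults so far: 8)
  step 12: ref 1 -> FAULT, evict 2, frames=[1,3] (faults so far: 9)
  step 13: ref 1 -> HIT, frames=[1,3] (faults so far: 9)
  FIFO total faults: 9
--- LRU ---
  step 0: ref 2 -> FAULT, frames=[2,-] (faults so far: 1)
  step 1: ref 4 -> FAULT, frames=[2,4] (faults so far: 2)
  step 2: ref 2 -> HIT, frames=[2,4] (faults so far: 2)
  step 3: ref 3 -> FAULT, evict 4, frames=[2,3] (faults so far: 3)
  step 4: ref 2 -> HIT, frames=[2,3] (faults so far: 3)
  step 5: ref 4 -> FAULT, evict 3, frames=[2,4] (faults so far: 4)
  step 6: ref 1 -> FAULT, evict 2, frames=[1,4] (faults so far: 5)
  step 7: ref 2 -> FAULT, evict 4, frames=[1,2] (faults so far: 6)
  step 8: ref 1 -> HIT, frames=[1,2] (faults so far: 6)
  step 9: ref 1 -> HIT, frames=[1,2] (faults so far: 6)
  step 10: ref 1 -> HIT, frames=[1,2] (faults so far: 6)
  step 11: ref 3 -> FAULT, evict 2, frames=[1,3] (faults so far: 7)
  step 12: ref 1 -> HIT, frames=[1,3] (faults so far: 7)
  step 13: ref 1 -> HIT, frames=[1,3] (faults so far: 7)
  LRU total faults: 7
--- Optimal ---
  step 0: ref 2 -> FAULT, frames=[2,-] (faults so far: 1)
  step 1: ref 4 -> FAULT, frames=[2,4] (faults so far: 2)
  step 2: ref 2 -> HIT, frames=[2,4] (faults so far: 2)
  step 3: ref 3 -> FAULT, evict 4, frames=[2,3] (faults so far: 3)
  step 4: ref 2 -> HIT, frames=[2,3] (faults so far: 3)
  step 5: ref 4 -> FAULT, evict 3, frames=[2,4] (faults so far: 4)
  step 6: ref 1 -> FAULT, evict 4, frames=[2,1] (faults so far: 5)
  step 7: ref 2 -> HIT, frames=[2,1] (faults so far: 5)
  step 8: ref 1 -> HIT, frames=[2,1] (faults so far: 5)
  step 9: ref 1 -> HIT, frames=[2,1] (faults so far: 5)
  step 10: ref 1 -> HIT, frames=[2,1] (faults so far: 5)
  step 11: ref 3 -> FAULT, evict 2, frames=[3,1] (faults so far: 6)
  step 12: ref 1 -> HIT, frames=[3,1] (faults so far: 6)
  step 13: ref 1 -> HIT, frames=[3,1] (faults so far: 6)
  Optimal total faults: 6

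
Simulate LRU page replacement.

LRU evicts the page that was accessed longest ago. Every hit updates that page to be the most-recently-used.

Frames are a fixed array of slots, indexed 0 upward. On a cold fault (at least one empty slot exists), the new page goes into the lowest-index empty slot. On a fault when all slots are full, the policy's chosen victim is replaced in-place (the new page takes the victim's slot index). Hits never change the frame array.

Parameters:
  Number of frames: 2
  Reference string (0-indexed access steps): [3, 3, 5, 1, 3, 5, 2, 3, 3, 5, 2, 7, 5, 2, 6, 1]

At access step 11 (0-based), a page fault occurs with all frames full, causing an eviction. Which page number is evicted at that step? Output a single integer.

Step 0: ref 3 -> FAULT, frames=[3,-]
Step 1: ref 3 -> HIT, frames=[3,-]
Step 2: ref 5 -> FAULT, frames=[3,5]
Step 3: ref 1 -> FAULT, evict 3, frames=[1,5]
Step 4: ref 3 -> FAULT, evict 5, frames=[1,3]
Step 5: ref 5 -> FAULT, evict 1, frames=[5,3]
Step 6: ref 2 -> FAULT, evict 3, frames=[5,2]
Step 7: ref 3 -> FAULT, evict 5, frames=[3,2]
Step 8: ref 3 -> HIT, frames=[3,2]
Step 9: ref 5 -> FAULT, evict 2, frames=[3,5]
Step 10: ref 2 -> FAULT, evict 3, frames=[2,5]
Step 11: ref 7 -> FAULT, evict 5, frames=[2,7]
At step 11: evicted page 5

Answer: 5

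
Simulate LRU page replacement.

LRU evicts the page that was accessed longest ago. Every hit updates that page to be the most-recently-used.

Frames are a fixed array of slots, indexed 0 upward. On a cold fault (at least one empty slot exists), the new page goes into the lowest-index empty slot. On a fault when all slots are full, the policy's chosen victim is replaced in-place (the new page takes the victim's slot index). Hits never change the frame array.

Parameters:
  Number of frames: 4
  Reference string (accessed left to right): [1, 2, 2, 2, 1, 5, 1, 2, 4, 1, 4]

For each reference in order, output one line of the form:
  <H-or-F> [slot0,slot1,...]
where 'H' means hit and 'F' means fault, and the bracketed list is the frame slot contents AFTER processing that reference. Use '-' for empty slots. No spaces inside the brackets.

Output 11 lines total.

F [1,-,-,-]
F [1,2,-,-]
H [1,2,-,-]
H [1,2,-,-]
H [1,2,-,-]
F [1,2,5,-]
H [1,2,5,-]
H [1,2,5,-]
F [1,2,5,4]
H [1,2,5,4]
H [1,2,5,4]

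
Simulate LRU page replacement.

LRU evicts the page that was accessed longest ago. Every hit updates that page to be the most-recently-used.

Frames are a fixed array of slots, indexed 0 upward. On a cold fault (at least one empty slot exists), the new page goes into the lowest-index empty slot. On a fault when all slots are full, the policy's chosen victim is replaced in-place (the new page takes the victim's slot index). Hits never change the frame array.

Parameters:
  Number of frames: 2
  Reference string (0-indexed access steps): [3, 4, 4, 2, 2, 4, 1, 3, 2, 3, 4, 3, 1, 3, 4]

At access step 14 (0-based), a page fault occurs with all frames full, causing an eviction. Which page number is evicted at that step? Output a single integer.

Step 0: ref 3 -> FAULT, frames=[3,-]
Step 1: ref 4 -> FAULT, frames=[3,4]
Step 2: ref 4 -> HIT, frames=[3,4]
Step 3: ref 2 -> FAULT, evict 3, frames=[2,4]
Step 4: ref 2 -> HIT, frames=[2,4]
Step 5: ref 4 -> HIT, frames=[2,4]
Step 6: ref 1 -> FAULT, evict 2, frames=[1,4]
Step 7: ref 3 -> FAULT, evict 4, frames=[1,3]
Step 8: ref 2 -> FAULT, evict 1, frames=[2,3]
Step 9: ref 3 -> HIT, frames=[2,3]
Step 10: ref 4 -> FAULT, evict 2, frames=[4,3]
Step 11: ref 3 -> HIT, frames=[4,3]
Step 12: ref 1 -> FAULT, evict 4, frames=[1,3]
Step 13: ref 3 -> HIT, frames=[1,3]
Step 14: ref 4 -> FAULT, evict 1, frames=[4,3]
At step 14: evicted page 1

Answer: 1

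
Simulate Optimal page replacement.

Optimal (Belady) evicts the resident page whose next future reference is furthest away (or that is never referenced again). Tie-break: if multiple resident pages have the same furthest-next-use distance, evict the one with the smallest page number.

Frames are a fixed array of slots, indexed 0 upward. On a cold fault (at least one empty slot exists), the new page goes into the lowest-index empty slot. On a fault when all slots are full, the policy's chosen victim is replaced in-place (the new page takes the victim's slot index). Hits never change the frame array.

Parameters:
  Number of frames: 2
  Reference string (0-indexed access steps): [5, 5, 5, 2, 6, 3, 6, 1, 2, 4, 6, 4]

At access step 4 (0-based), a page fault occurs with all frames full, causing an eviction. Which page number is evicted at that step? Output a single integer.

Step 0: ref 5 -> FAULT, frames=[5,-]
Step 1: ref 5 -> HIT, frames=[5,-]
Step 2: ref 5 -> HIT, frames=[5,-]
Step 3: ref 2 -> FAULT, frames=[5,2]
Step 4: ref 6 -> FAULT, evict 5, frames=[6,2]
At step 4: evicted page 5

Answer: 5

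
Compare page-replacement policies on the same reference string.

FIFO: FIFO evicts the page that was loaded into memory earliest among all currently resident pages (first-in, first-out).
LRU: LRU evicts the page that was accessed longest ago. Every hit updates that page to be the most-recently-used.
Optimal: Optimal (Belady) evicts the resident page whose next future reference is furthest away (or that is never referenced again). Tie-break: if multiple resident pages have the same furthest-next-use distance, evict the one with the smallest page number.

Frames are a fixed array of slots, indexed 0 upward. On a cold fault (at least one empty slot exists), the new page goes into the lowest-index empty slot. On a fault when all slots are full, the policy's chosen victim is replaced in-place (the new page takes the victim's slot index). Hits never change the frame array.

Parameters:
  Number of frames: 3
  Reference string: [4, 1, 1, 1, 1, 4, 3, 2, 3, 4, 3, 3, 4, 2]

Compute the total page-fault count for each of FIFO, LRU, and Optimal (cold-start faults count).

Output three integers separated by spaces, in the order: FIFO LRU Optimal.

Answer: 5 4 4

Derivation:
--- FIFO ---
  step 0: ref 4 -> FAULT, frames=[4,-,-] (faults so far: 1)
  step 1: ref 1 -> FAULT, frames=[4,1,-] (faults so far: 2)
  step 2: ref 1 -> HIT, frames=[4,1,-] (faults so far: 2)
  step 3: ref 1 -> HIT, frames=[4,1,-] (faults so far: 2)
  step 4: ref 1 -> HIT, frames=[4,1,-] (faults so far: 2)
  step 5: ref 4 -> HIT, frames=[4,1,-] (faults so far: 2)
  step 6: ref 3 -> FAULT, frames=[4,1,3] (faults so far: 3)
  step 7: ref 2 -> FAULT, evict 4, frames=[2,1,3] (faults so far: 4)
  step 8: ref 3 -> HIT, frames=[2,1,3] (faults so far: 4)
  step 9: ref 4 -> FAULT, evict 1, frames=[2,4,3] (faults so far: 5)
  step 10: ref 3 -> HIT, frames=[2,4,3] (faults so far: 5)
  step 11: ref 3 -> HIT, frames=[2,4,3] (faults so far: 5)
  step 12: ref 4 -> HIT, frames=[2,4,3] (faults so far: 5)
  step 13: ref 2 -> HIT, frames=[2,4,3] (faults so far: 5)
  FIFO total faults: 5
--- LRU ---
  step 0: ref 4 -> FAULT, frames=[4,-,-] (faults so far: 1)
  step 1: ref 1 -> FAULT, frames=[4,1,-] (faults so far: 2)
  step 2: ref 1 -> HIT, frames=[4,1,-] (faults so far: 2)
  step 3: ref 1 -> HIT, frames=[4,1,-] (faults so far: 2)
  step 4: ref 1 -> HIT, frames=[4,1,-] (faults so far: 2)
  step 5: ref 4 -> HIT, frames=[4,1,-] (faults so far: 2)
  step 6: ref 3 -> FAULT, frames=[4,1,3] (faults so far: 3)
  step 7: ref 2 -> FAULT, evict 1, frames=[4,2,3] (faults so far: 4)
  step 8: ref 3 -> HIT, frames=[4,2,3] (faults so far: 4)
  step 9: ref 4 -> HIT, frames=[4,2,3] (faults so far: 4)
  step 10: ref 3 -> HIT, frames=[4,2,3] (faults so far: 4)
  step 11: ref 3 -> HIT, frames=[4,2,3] (faults so far: 4)
  step 12: ref 4 -> HIT, frames=[4,2,3] (faults so far: 4)
  step 13: ref 2 -> HIT, frames=[4,2,3] (faults so far: 4)
  LRU total faults: 4
--- Optimal ---
  step 0: ref 4 -> FAULT, frames=[4,-,-] (faults so far: 1)
  step 1: ref 1 -> FAULT, frames=[4,1,-] (faults so far: 2)
  step 2: ref 1 -> HIT, frames=[4,1,-] (faults so far: 2)
  step 3: ref 1 -> HIT, frames=[4,1,-] (faults so far: 2)
  step 4: ref 1 -> HIT, frames=[4,1,-] (faults so far: 2)
  step 5: ref 4 -> HIT, frames=[4,1,-] (faults so far: 2)
  step 6: ref 3 -> FAULT, frames=[4,1,3] (faults so far: 3)
  step 7: ref 2 -> FAULT, evict 1, frames=[4,2,3] (faults so far: 4)
  step 8: ref 3 -> HIT, frames=[4,2,3] (faults so far: 4)
  step 9: ref 4 -> HIT, frames=[4,2,3] (faults so far: 4)
  step 10: ref 3 -> HIT, frames=[4,2,3] (faults so far: 4)
  step 11: ref 3 -> HIT, frames=[4,2,3] (faults so far: 4)
  step 12: ref 4 -> HIT, frames=[4,2,3] (faults so far: 4)
  step 13: ref 2 -> HIT, frames=[4,2,3] (faults so far: 4)
  Optimal total faults: 4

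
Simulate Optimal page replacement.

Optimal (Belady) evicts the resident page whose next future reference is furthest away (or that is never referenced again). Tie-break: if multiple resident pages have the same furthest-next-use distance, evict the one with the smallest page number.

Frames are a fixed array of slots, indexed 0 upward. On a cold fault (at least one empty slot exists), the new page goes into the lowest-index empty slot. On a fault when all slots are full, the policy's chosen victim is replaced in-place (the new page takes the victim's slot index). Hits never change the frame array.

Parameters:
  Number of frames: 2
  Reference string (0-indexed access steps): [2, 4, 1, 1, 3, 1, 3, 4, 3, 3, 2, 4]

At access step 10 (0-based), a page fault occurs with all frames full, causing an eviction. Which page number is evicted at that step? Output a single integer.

Step 0: ref 2 -> FAULT, frames=[2,-]
Step 1: ref 4 -> FAULT, frames=[2,4]
Step 2: ref 1 -> FAULT, evict 2, frames=[1,4]
Step 3: ref 1 -> HIT, frames=[1,4]
Step 4: ref 3 -> FAULT, evict 4, frames=[1,3]
Step 5: ref 1 -> HIT, frames=[1,3]
Step 6: ref 3 -> HIT, frames=[1,3]
Step 7: ref 4 -> FAULT, evict 1, frames=[4,3]
Step 8: ref 3 -> HIT, frames=[4,3]
Step 9: ref 3 -> HIT, frames=[4,3]
Step 10: ref 2 -> FAULT, evict 3, frames=[4,2]
At step 10: evicted page 3

Answer: 3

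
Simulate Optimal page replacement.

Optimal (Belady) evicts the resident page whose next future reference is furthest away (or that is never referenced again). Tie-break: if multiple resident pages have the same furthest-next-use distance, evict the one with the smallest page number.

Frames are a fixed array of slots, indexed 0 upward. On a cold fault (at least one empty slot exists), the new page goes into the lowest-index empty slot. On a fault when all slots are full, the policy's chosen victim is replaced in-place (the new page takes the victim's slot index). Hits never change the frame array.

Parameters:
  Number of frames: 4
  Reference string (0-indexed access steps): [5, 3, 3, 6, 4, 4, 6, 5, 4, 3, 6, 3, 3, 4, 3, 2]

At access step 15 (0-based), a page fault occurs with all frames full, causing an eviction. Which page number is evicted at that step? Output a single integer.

Step 0: ref 5 -> FAULT, frames=[5,-,-,-]
Step 1: ref 3 -> FAULT, frames=[5,3,-,-]
Step 2: ref 3 -> HIT, frames=[5,3,-,-]
Step 3: ref 6 -> FAULT, frames=[5,3,6,-]
Step 4: ref 4 -> FAULT, frames=[5,3,6,4]
Step 5: ref 4 -> HIT, frames=[5,3,6,4]
Step 6: ref 6 -> HIT, frames=[5,3,6,4]
Step 7: ref 5 -> HIT, frames=[5,3,6,4]
Step 8: ref 4 -> HIT, frames=[5,3,6,4]
Step 9: ref 3 -> HIT, frames=[5,3,6,4]
Step 10: ref 6 -> HIT, frames=[5,3,6,4]
Step 11: ref 3 -> HIT, frames=[5,3,6,4]
Step 12: ref 3 -> HIT, frames=[5,3,6,4]
Step 13: ref 4 -> HIT, frames=[5,3,6,4]
Step 14: ref 3 -> HIT, frames=[5,3,6,4]
Step 15: ref 2 -> FAULT, evict 3, frames=[5,2,6,4]
At step 15: evicted page 3

Answer: 3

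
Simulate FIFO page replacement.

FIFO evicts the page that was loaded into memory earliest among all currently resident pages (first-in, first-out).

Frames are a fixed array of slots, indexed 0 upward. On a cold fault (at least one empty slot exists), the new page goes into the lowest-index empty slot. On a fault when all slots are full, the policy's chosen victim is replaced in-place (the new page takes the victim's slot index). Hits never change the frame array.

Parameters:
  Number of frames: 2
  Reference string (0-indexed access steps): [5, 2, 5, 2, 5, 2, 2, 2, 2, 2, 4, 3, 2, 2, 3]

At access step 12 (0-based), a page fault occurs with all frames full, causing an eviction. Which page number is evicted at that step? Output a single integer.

Answer: 4

Derivation:
Step 0: ref 5 -> FAULT, frames=[5,-]
Step 1: ref 2 -> FAULT, frames=[5,2]
Step 2: ref 5 -> HIT, frames=[5,2]
Step 3: ref 2 -> HIT, frames=[5,2]
Step 4: ref 5 -> HIT, frames=[5,2]
Step 5: ref 2 -> HIT, frames=[5,2]
Step 6: ref 2 -> HIT, frames=[5,2]
Step 7: ref 2 -> HIT, frames=[5,2]
Step 8: ref 2 -> HIT, frames=[5,2]
Step 9: ref 2 -> HIT, frames=[5,2]
Step 10: ref 4 -> FAULT, evict 5, frames=[4,2]
Step 11: ref 3 -> FAULT, evict 2, frames=[4,3]
Step 12: ref 2 -> FAULT, evict 4, frames=[2,3]
At step 12: evicted page 4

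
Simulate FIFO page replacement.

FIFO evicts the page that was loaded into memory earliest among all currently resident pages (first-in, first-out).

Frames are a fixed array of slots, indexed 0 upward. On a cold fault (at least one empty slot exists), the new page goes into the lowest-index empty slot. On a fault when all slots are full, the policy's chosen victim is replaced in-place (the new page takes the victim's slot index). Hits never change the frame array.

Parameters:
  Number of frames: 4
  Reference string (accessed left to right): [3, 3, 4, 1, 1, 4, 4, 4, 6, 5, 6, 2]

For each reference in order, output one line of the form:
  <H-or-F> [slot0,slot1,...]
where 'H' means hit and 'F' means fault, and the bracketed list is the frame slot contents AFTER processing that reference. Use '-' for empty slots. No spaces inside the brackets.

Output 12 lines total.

F [3,-,-,-]
H [3,-,-,-]
F [3,4,-,-]
F [3,4,1,-]
H [3,4,1,-]
H [3,4,1,-]
H [3,4,1,-]
H [3,4,1,-]
F [3,4,1,6]
F [5,4,1,6]
H [5,4,1,6]
F [5,2,1,6]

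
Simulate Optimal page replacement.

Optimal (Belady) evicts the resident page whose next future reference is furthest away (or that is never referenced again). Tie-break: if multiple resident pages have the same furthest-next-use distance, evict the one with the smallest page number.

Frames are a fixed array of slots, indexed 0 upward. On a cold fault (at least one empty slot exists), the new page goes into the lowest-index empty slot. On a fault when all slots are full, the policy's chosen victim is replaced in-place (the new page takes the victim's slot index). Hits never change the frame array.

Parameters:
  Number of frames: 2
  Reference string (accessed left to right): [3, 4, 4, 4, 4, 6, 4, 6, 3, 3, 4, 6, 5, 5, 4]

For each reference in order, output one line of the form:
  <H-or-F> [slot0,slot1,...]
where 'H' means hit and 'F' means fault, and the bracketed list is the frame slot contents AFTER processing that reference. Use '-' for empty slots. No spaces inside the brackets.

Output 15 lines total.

F [3,-]
F [3,4]
H [3,4]
H [3,4]
H [3,4]
F [6,4]
H [6,4]
H [6,4]
F [3,4]
H [3,4]
H [3,4]
F [6,4]
F [5,4]
H [5,4]
H [5,4]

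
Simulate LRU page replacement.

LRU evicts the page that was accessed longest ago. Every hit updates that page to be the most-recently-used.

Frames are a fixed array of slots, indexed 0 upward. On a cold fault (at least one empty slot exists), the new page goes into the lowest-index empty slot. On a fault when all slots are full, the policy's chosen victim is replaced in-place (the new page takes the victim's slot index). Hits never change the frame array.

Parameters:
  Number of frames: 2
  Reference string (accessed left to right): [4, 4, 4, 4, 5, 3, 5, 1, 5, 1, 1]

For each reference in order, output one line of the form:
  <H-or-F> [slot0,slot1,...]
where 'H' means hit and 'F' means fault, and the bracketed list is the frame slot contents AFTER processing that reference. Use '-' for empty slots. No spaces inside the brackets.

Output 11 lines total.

F [4,-]
H [4,-]
H [4,-]
H [4,-]
F [4,5]
F [3,5]
H [3,5]
F [1,5]
H [1,5]
H [1,5]
H [1,5]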